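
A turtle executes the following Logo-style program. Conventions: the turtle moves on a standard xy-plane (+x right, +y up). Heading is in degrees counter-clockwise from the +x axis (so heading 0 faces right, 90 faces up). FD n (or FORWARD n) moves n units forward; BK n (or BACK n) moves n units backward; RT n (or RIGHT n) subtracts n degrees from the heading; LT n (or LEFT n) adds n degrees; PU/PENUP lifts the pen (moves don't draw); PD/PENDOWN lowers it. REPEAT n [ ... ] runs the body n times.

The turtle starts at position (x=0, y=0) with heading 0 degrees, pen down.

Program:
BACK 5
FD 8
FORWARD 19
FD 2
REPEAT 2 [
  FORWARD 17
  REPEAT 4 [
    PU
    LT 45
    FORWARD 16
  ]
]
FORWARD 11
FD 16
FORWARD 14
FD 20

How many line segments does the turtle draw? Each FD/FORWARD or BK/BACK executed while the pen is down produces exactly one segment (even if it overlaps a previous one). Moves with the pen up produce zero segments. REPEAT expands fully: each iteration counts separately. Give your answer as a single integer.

Answer: 5

Derivation:
Executing turtle program step by step:
Start: pos=(0,0), heading=0, pen down
BK 5: (0,0) -> (-5,0) [heading=0, draw]
FD 8: (-5,0) -> (3,0) [heading=0, draw]
FD 19: (3,0) -> (22,0) [heading=0, draw]
FD 2: (22,0) -> (24,0) [heading=0, draw]
REPEAT 2 [
  -- iteration 1/2 --
  FD 17: (24,0) -> (41,0) [heading=0, draw]
  REPEAT 4 [
    -- iteration 1/4 --
    PU: pen up
    LT 45: heading 0 -> 45
    FD 16: (41,0) -> (52.314,11.314) [heading=45, move]
    -- iteration 2/4 --
    PU: pen up
    LT 45: heading 45 -> 90
    FD 16: (52.314,11.314) -> (52.314,27.314) [heading=90, move]
    -- iteration 3/4 --
    PU: pen up
    LT 45: heading 90 -> 135
    FD 16: (52.314,27.314) -> (41,38.627) [heading=135, move]
    -- iteration 4/4 --
    PU: pen up
    LT 45: heading 135 -> 180
    FD 16: (41,38.627) -> (25,38.627) [heading=180, move]
  ]
  -- iteration 2/2 --
  FD 17: (25,38.627) -> (8,38.627) [heading=180, move]
  REPEAT 4 [
    -- iteration 1/4 --
    PU: pen up
    LT 45: heading 180 -> 225
    FD 16: (8,38.627) -> (-3.314,27.314) [heading=225, move]
    -- iteration 2/4 --
    PU: pen up
    LT 45: heading 225 -> 270
    FD 16: (-3.314,27.314) -> (-3.314,11.314) [heading=270, move]
    -- iteration 3/4 --
    PU: pen up
    LT 45: heading 270 -> 315
    FD 16: (-3.314,11.314) -> (8,0) [heading=315, move]
    -- iteration 4/4 --
    PU: pen up
    LT 45: heading 315 -> 0
    FD 16: (8,0) -> (24,0) [heading=0, move]
  ]
]
FD 11: (24,0) -> (35,0) [heading=0, move]
FD 16: (35,0) -> (51,0) [heading=0, move]
FD 14: (51,0) -> (65,0) [heading=0, move]
FD 20: (65,0) -> (85,0) [heading=0, move]
Final: pos=(85,0), heading=0, 5 segment(s) drawn
Segments drawn: 5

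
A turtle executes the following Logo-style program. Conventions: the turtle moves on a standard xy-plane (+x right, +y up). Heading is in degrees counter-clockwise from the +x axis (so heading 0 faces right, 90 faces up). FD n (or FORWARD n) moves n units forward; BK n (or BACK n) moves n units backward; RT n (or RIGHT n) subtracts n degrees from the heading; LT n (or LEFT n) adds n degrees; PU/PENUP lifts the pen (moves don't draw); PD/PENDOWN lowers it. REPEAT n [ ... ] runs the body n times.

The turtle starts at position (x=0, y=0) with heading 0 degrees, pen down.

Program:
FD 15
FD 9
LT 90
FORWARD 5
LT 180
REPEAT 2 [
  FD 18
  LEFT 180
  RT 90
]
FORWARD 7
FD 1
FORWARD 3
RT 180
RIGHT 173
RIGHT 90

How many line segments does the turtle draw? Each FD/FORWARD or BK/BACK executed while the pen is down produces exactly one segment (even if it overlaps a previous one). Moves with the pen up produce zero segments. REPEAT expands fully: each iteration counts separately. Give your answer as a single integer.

Answer: 8

Derivation:
Executing turtle program step by step:
Start: pos=(0,0), heading=0, pen down
FD 15: (0,0) -> (15,0) [heading=0, draw]
FD 9: (15,0) -> (24,0) [heading=0, draw]
LT 90: heading 0 -> 90
FD 5: (24,0) -> (24,5) [heading=90, draw]
LT 180: heading 90 -> 270
REPEAT 2 [
  -- iteration 1/2 --
  FD 18: (24,5) -> (24,-13) [heading=270, draw]
  LT 180: heading 270 -> 90
  RT 90: heading 90 -> 0
  -- iteration 2/2 --
  FD 18: (24,-13) -> (42,-13) [heading=0, draw]
  LT 180: heading 0 -> 180
  RT 90: heading 180 -> 90
]
FD 7: (42,-13) -> (42,-6) [heading=90, draw]
FD 1: (42,-6) -> (42,-5) [heading=90, draw]
FD 3: (42,-5) -> (42,-2) [heading=90, draw]
RT 180: heading 90 -> 270
RT 173: heading 270 -> 97
RT 90: heading 97 -> 7
Final: pos=(42,-2), heading=7, 8 segment(s) drawn
Segments drawn: 8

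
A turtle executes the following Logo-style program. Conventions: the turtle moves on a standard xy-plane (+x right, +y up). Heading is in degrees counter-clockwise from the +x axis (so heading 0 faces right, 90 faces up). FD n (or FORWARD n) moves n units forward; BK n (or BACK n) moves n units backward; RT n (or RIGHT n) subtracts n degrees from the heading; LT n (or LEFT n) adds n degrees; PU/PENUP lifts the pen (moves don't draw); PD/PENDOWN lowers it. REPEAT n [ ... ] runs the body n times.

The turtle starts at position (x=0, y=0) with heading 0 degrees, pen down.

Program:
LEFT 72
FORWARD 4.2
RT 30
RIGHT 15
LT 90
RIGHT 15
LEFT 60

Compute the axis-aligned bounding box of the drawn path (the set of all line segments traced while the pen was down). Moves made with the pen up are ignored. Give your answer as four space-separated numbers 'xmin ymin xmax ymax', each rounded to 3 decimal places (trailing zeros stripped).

Answer: 0 0 1.298 3.994

Derivation:
Executing turtle program step by step:
Start: pos=(0,0), heading=0, pen down
LT 72: heading 0 -> 72
FD 4.2: (0,0) -> (1.298,3.994) [heading=72, draw]
RT 30: heading 72 -> 42
RT 15: heading 42 -> 27
LT 90: heading 27 -> 117
RT 15: heading 117 -> 102
LT 60: heading 102 -> 162
Final: pos=(1.298,3.994), heading=162, 1 segment(s) drawn

Segment endpoints: x in {0, 1.298}, y in {0, 3.994}
xmin=0, ymin=0, xmax=1.298, ymax=3.994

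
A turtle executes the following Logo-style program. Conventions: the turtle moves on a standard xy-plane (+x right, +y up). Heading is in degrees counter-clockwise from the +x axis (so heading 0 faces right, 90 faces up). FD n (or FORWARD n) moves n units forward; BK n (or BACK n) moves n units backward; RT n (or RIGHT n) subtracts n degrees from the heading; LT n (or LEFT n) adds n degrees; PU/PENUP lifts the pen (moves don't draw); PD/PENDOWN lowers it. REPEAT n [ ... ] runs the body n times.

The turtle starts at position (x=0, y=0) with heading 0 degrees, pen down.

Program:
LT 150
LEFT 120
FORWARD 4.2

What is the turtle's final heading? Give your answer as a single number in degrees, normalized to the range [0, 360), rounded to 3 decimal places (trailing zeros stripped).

Executing turtle program step by step:
Start: pos=(0,0), heading=0, pen down
LT 150: heading 0 -> 150
LT 120: heading 150 -> 270
FD 4.2: (0,0) -> (0,-4.2) [heading=270, draw]
Final: pos=(0,-4.2), heading=270, 1 segment(s) drawn

Answer: 270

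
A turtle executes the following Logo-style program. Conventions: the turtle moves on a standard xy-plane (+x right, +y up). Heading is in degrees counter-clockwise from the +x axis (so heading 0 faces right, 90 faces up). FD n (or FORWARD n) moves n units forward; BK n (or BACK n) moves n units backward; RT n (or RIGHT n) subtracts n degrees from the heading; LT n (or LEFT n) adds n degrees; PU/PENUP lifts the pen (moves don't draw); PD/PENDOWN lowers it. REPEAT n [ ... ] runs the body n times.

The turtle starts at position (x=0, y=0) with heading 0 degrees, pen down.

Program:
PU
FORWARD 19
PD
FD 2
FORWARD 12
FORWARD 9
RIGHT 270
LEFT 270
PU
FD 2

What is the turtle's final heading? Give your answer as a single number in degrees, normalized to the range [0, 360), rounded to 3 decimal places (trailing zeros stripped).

Executing turtle program step by step:
Start: pos=(0,0), heading=0, pen down
PU: pen up
FD 19: (0,0) -> (19,0) [heading=0, move]
PD: pen down
FD 2: (19,0) -> (21,0) [heading=0, draw]
FD 12: (21,0) -> (33,0) [heading=0, draw]
FD 9: (33,0) -> (42,0) [heading=0, draw]
RT 270: heading 0 -> 90
LT 270: heading 90 -> 0
PU: pen up
FD 2: (42,0) -> (44,0) [heading=0, move]
Final: pos=(44,0), heading=0, 3 segment(s) drawn

Answer: 0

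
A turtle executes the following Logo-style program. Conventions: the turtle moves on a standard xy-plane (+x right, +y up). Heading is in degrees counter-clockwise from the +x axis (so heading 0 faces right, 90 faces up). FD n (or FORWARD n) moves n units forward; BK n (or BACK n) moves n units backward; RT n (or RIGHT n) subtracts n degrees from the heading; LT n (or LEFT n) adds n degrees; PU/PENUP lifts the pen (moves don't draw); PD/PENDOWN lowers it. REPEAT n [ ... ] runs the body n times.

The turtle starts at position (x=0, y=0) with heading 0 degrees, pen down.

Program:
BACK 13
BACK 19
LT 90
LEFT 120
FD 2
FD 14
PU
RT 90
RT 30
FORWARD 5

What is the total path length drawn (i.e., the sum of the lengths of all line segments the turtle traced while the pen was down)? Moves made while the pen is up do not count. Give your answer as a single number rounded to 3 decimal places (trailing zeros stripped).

Answer: 48

Derivation:
Executing turtle program step by step:
Start: pos=(0,0), heading=0, pen down
BK 13: (0,0) -> (-13,0) [heading=0, draw]
BK 19: (-13,0) -> (-32,0) [heading=0, draw]
LT 90: heading 0 -> 90
LT 120: heading 90 -> 210
FD 2: (-32,0) -> (-33.732,-1) [heading=210, draw]
FD 14: (-33.732,-1) -> (-45.856,-8) [heading=210, draw]
PU: pen up
RT 90: heading 210 -> 120
RT 30: heading 120 -> 90
FD 5: (-45.856,-8) -> (-45.856,-3) [heading=90, move]
Final: pos=(-45.856,-3), heading=90, 4 segment(s) drawn

Segment lengths:
  seg 1: (0,0) -> (-13,0), length = 13
  seg 2: (-13,0) -> (-32,0), length = 19
  seg 3: (-32,0) -> (-33.732,-1), length = 2
  seg 4: (-33.732,-1) -> (-45.856,-8), length = 14
Total = 48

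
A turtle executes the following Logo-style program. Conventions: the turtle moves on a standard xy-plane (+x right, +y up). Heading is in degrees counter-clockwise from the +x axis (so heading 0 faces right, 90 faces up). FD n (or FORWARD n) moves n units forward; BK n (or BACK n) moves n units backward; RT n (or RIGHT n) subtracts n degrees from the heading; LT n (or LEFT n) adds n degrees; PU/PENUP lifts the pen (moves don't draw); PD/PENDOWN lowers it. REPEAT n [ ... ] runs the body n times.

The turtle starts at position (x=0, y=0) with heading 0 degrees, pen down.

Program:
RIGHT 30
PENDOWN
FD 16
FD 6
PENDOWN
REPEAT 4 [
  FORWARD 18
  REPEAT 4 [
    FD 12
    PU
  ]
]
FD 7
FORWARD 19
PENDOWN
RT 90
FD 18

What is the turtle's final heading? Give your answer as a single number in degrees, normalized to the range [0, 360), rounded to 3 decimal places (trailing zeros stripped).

Executing turtle program step by step:
Start: pos=(0,0), heading=0, pen down
RT 30: heading 0 -> 330
PD: pen down
FD 16: (0,0) -> (13.856,-8) [heading=330, draw]
FD 6: (13.856,-8) -> (19.053,-11) [heading=330, draw]
PD: pen down
REPEAT 4 [
  -- iteration 1/4 --
  FD 18: (19.053,-11) -> (34.641,-20) [heading=330, draw]
  REPEAT 4 [
    -- iteration 1/4 --
    FD 12: (34.641,-20) -> (45.033,-26) [heading=330, draw]
    PU: pen up
    -- iteration 2/4 --
    FD 12: (45.033,-26) -> (55.426,-32) [heading=330, move]
    PU: pen up
    -- iteration 3/4 --
    FD 12: (55.426,-32) -> (65.818,-38) [heading=330, move]
    PU: pen up
    -- iteration 4/4 --
    FD 12: (65.818,-38) -> (76.21,-44) [heading=330, move]
    PU: pen up
  ]
  -- iteration 2/4 --
  FD 18: (76.21,-44) -> (91.799,-53) [heading=330, move]
  REPEAT 4 [
    -- iteration 1/4 --
    FD 12: (91.799,-53) -> (102.191,-59) [heading=330, move]
    PU: pen up
    -- iteration 2/4 --
    FD 12: (102.191,-59) -> (112.583,-65) [heading=330, move]
    PU: pen up
    -- iteration 3/4 --
    FD 12: (112.583,-65) -> (122.976,-71) [heading=330, move]
    PU: pen up
    -- iteration 4/4 --
    FD 12: (122.976,-71) -> (133.368,-77) [heading=330, move]
    PU: pen up
  ]
  -- iteration 3/4 --
  FD 18: (133.368,-77) -> (148.956,-86) [heading=330, move]
  REPEAT 4 [
    -- iteration 1/4 --
    FD 12: (148.956,-86) -> (159.349,-92) [heading=330, move]
    PU: pen up
    -- iteration 2/4 --
    FD 12: (159.349,-92) -> (169.741,-98) [heading=330, move]
    PU: pen up
    -- iteration 3/4 --
    FD 12: (169.741,-98) -> (180.133,-104) [heading=330, move]
    PU: pen up
    -- iteration 4/4 --
    FD 12: (180.133,-104) -> (190.526,-110) [heading=330, move]
    PU: pen up
  ]
  -- iteration 4/4 --
  FD 18: (190.526,-110) -> (206.114,-119) [heading=330, move]
  REPEAT 4 [
    -- iteration 1/4 --
    FD 12: (206.114,-119) -> (216.506,-125) [heading=330, move]
    PU: pen up
    -- iteration 2/4 --
    FD 12: (216.506,-125) -> (226.899,-131) [heading=330, move]
    PU: pen up
    -- iteration 3/4 --
    FD 12: (226.899,-131) -> (237.291,-137) [heading=330, move]
    PU: pen up
    -- iteration 4/4 --
    FD 12: (237.291,-137) -> (247.683,-143) [heading=330, move]
    PU: pen up
  ]
]
FD 7: (247.683,-143) -> (253.745,-146.5) [heading=330, move]
FD 19: (253.745,-146.5) -> (270.2,-156) [heading=330, move]
PD: pen down
RT 90: heading 330 -> 240
FD 18: (270.2,-156) -> (261.2,-171.588) [heading=240, draw]
Final: pos=(261.2,-171.588), heading=240, 5 segment(s) drawn

Answer: 240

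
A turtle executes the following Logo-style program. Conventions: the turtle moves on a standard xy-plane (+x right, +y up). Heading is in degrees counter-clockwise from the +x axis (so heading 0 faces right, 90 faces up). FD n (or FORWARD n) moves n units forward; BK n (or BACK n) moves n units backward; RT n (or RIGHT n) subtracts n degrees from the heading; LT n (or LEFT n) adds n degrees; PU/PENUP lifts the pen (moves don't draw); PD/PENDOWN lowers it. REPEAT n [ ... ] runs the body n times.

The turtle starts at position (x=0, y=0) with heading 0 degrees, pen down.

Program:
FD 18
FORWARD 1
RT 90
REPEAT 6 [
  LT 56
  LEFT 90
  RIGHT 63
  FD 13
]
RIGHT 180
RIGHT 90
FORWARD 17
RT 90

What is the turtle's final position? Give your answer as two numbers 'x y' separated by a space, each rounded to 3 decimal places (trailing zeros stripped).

Answer: 23.523 17.79

Derivation:
Executing turtle program step by step:
Start: pos=(0,0), heading=0, pen down
FD 18: (0,0) -> (18,0) [heading=0, draw]
FD 1: (18,0) -> (19,0) [heading=0, draw]
RT 90: heading 0 -> 270
REPEAT 6 [
  -- iteration 1/6 --
  LT 56: heading 270 -> 326
  LT 90: heading 326 -> 56
  RT 63: heading 56 -> 353
  FD 13: (19,0) -> (31.903,-1.584) [heading=353, draw]
  -- iteration 2/6 --
  LT 56: heading 353 -> 49
  LT 90: heading 49 -> 139
  RT 63: heading 139 -> 76
  FD 13: (31.903,-1.584) -> (35.048,11.03) [heading=76, draw]
  -- iteration 3/6 --
  LT 56: heading 76 -> 132
  LT 90: heading 132 -> 222
  RT 63: heading 222 -> 159
  FD 13: (35.048,11.03) -> (22.912,15.688) [heading=159, draw]
  -- iteration 4/6 --
  LT 56: heading 159 -> 215
  LT 90: heading 215 -> 305
  RT 63: heading 305 -> 242
  FD 13: (22.912,15.688) -> (16.808,4.21) [heading=242, draw]
  -- iteration 5/6 --
  LT 56: heading 242 -> 298
  LT 90: heading 298 -> 28
  RT 63: heading 28 -> 325
  FD 13: (16.808,4.21) -> (27.457,-3.246) [heading=325, draw]
  -- iteration 6/6 --
  LT 56: heading 325 -> 21
  LT 90: heading 21 -> 111
  RT 63: heading 111 -> 48
  FD 13: (27.457,-3.246) -> (36.156,6.414) [heading=48, draw]
]
RT 180: heading 48 -> 228
RT 90: heading 228 -> 138
FD 17: (36.156,6.414) -> (23.523,17.79) [heading=138, draw]
RT 90: heading 138 -> 48
Final: pos=(23.523,17.79), heading=48, 9 segment(s) drawn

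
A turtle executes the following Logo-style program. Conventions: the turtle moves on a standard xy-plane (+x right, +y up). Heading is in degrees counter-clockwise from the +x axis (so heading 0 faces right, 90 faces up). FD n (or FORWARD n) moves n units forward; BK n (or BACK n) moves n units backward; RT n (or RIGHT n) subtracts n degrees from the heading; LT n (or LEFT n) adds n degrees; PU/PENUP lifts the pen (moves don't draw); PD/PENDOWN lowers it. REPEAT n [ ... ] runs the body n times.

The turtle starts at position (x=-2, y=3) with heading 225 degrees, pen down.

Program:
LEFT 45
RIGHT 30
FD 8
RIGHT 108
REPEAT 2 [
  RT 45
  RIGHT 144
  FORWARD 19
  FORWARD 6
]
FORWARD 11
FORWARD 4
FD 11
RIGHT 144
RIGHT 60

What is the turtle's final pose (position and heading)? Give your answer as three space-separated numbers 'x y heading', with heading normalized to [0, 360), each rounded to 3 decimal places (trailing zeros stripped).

Answer: -13.128 21.696 270

Derivation:
Executing turtle program step by step:
Start: pos=(-2,3), heading=225, pen down
LT 45: heading 225 -> 270
RT 30: heading 270 -> 240
FD 8: (-2,3) -> (-6,-3.928) [heading=240, draw]
RT 108: heading 240 -> 132
REPEAT 2 [
  -- iteration 1/2 --
  RT 45: heading 132 -> 87
  RT 144: heading 87 -> 303
  FD 19: (-6,-3.928) -> (4.348,-19.863) [heading=303, draw]
  FD 6: (4.348,-19.863) -> (7.616,-24.895) [heading=303, draw]
  -- iteration 2/2 --
  RT 45: heading 303 -> 258
  RT 144: heading 258 -> 114
  FD 19: (7.616,-24.895) -> (-0.112,-7.538) [heading=114, draw]
  FD 6: (-0.112,-7.538) -> (-2.552,-2.056) [heading=114, draw]
]
FD 11: (-2.552,-2.056) -> (-7.027,7.993) [heading=114, draw]
FD 4: (-7.027,7.993) -> (-8.653,11.647) [heading=114, draw]
FD 11: (-8.653,11.647) -> (-13.128,21.696) [heading=114, draw]
RT 144: heading 114 -> 330
RT 60: heading 330 -> 270
Final: pos=(-13.128,21.696), heading=270, 8 segment(s) drawn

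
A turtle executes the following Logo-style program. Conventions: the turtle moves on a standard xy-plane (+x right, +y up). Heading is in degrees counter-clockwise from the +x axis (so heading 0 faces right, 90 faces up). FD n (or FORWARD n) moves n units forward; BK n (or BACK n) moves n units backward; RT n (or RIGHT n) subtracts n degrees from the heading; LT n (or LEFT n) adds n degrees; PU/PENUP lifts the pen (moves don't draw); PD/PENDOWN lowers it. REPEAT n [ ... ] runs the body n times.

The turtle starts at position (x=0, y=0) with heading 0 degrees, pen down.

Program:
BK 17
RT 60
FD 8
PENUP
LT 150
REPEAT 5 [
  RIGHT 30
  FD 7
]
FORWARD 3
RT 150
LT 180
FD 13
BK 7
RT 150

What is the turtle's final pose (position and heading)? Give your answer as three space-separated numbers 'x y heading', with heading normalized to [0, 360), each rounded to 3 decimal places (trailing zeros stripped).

Executing turtle program step by step:
Start: pos=(0,0), heading=0, pen down
BK 17: (0,0) -> (-17,0) [heading=0, draw]
RT 60: heading 0 -> 300
FD 8: (-17,0) -> (-13,-6.928) [heading=300, draw]
PU: pen up
LT 150: heading 300 -> 90
REPEAT 5 [
  -- iteration 1/5 --
  RT 30: heading 90 -> 60
  FD 7: (-13,-6.928) -> (-9.5,-0.866) [heading=60, move]
  -- iteration 2/5 --
  RT 30: heading 60 -> 30
  FD 7: (-9.5,-0.866) -> (-3.438,2.634) [heading=30, move]
  -- iteration 3/5 --
  RT 30: heading 30 -> 0
  FD 7: (-3.438,2.634) -> (3.562,2.634) [heading=0, move]
  -- iteration 4/5 --
  RT 30: heading 0 -> 330
  FD 7: (3.562,2.634) -> (9.624,-0.866) [heading=330, move]
  -- iteration 5/5 --
  RT 30: heading 330 -> 300
  FD 7: (9.624,-0.866) -> (13.124,-6.928) [heading=300, move]
]
FD 3: (13.124,-6.928) -> (14.624,-9.526) [heading=300, move]
RT 150: heading 300 -> 150
LT 180: heading 150 -> 330
FD 13: (14.624,-9.526) -> (25.883,-16.026) [heading=330, move]
BK 7: (25.883,-16.026) -> (19.821,-12.526) [heading=330, move]
RT 150: heading 330 -> 180
Final: pos=(19.821,-12.526), heading=180, 2 segment(s) drawn

Answer: 19.821 -12.526 180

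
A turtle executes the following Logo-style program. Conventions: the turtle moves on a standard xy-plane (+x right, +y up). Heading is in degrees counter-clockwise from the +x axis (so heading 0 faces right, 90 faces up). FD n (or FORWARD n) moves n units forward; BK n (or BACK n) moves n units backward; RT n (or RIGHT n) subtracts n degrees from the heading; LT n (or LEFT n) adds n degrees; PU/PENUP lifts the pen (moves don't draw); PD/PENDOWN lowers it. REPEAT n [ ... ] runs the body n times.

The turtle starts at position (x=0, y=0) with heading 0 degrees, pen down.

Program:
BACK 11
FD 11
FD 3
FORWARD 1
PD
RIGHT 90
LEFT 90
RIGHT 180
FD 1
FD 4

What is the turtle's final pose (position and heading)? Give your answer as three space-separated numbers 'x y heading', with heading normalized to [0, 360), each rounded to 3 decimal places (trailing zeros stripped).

Answer: -1 0 180

Derivation:
Executing turtle program step by step:
Start: pos=(0,0), heading=0, pen down
BK 11: (0,0) -> (-11,0) [heading=0, draw]
FD 11: (-11,0) -> (0,0) [heading=0, draw]
FD 3: (0,0) -> (3,0) [heading=0, draw]
FD 1: (3,0) -> (4,0) [heading=0, draw]
PD: pen down
RT 90: heading 0 -> 270
LT 90: heading 270 -> 0
RT 180: heading 0 -> 180
FD 1: (4,0) -> (3,0) [heading=180, draw]
FD 4: (3,0) -> (-1,0) [heading=180, draw]
Final: pos=(-1,0), heading=180, 6 segment(s) drawn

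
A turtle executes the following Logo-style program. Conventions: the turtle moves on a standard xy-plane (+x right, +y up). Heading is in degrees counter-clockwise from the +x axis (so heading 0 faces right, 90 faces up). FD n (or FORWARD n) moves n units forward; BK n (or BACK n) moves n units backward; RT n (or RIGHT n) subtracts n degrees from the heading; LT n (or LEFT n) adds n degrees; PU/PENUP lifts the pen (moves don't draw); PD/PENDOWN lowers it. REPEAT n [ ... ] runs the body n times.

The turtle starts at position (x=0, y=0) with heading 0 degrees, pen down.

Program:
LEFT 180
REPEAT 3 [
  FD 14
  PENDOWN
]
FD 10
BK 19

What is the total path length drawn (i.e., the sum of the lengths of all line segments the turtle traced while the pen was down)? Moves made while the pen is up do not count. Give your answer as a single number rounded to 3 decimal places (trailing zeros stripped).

Executing turtle program step by step:
Start: pos=(0,0), heading=0, pen down
LT 180: heading 0 -> 180
REPEAT 3 [
  -- iteration 1/3 --
  FD 14: (0,0) -> (-14,0) [heading=180, draw]
  PD: pen down
  -- iteration 2/3 --
  FD 14: (-14,0) -> (-28,0) [heading=180, draw]
  PD: pen down
  -- iteration 3/3 --
  FD 14: (-28,0) -> (-42,0) [heading=180, draw]
  PD: pen down
]
FD 10: (-42,0) -> (-52,0) [heading=180, draw]
BK 19: (-52,0) -> (-33,0) [heading=180, draw]
Final: pos=(-33,0), heading=180, 5 segment(s) drawn

Segment lengths:
  seg 1: (0,0) -> (-14,0), length = 14
  seg 2: (-14,0) -> (-28,0), length = 14
  seg 3: (-28,0) -> (-42,0), length = 14
  seg 4: (-42,0) -> (-52,0), length = 10
  seg 5: (-52,0) -> (-33,0), length = 19
Total = 71

Answer: 71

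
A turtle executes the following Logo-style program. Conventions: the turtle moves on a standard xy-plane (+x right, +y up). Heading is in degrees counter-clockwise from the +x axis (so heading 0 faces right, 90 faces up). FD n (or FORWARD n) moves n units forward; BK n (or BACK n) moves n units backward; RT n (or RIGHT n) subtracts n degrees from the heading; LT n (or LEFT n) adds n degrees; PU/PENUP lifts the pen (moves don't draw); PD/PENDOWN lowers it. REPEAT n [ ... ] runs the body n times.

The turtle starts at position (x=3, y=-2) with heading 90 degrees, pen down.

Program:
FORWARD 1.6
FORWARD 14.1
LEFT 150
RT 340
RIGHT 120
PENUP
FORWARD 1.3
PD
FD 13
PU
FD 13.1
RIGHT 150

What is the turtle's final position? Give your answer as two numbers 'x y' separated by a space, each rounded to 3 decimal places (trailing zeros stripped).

Executing turtle program step by step:
Start: pos=(3,-2), heading=90, pen down
FD 1.6: (3,-2) -> (3,-0.4) [heading=90, draw]
FD 14.1: (3,-0.4) -> (3,13.7) [heading=90, draw]
LT 150: heading 90 -> 240
RT 340: heading 240 -> 260
RT 120: heading 260 -> 140
PU: pen up
FD 1.3: (3,13.7) -> (2.004,14.536) [heading=140, move]
PD: pen down
FD 13: (2.004,14.536) -> (-7.954,22.892) [heading=140, draw]
PU: pen up
FD 13.1: (-7.954,22.892) -> (-17.99,31.312) [heading=140, move]
RT 150: heading 140 -> 350
Final: pos=(-17.99,31.312), heading=350, 3 segment(s) drawn

Answer: -17.99 31.312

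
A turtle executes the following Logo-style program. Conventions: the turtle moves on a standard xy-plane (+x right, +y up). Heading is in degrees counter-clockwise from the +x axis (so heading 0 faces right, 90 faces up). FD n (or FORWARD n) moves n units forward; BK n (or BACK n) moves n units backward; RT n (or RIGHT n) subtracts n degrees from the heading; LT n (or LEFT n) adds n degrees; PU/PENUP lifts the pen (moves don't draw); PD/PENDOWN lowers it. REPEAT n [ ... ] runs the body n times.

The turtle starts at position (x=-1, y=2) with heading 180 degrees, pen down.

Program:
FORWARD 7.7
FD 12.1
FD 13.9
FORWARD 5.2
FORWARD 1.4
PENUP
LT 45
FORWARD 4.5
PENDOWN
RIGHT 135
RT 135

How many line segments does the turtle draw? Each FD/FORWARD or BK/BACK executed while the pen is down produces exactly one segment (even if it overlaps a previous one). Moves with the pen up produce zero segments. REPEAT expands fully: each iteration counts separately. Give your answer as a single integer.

Executing turtle program step by step:
Start: pos=(-1,2), heading=180, pen down
FD 7.7: (-1,2) -> (-8.7,2) [heading=180, draw]
FD 12.1: (-8.7,2) -> (-20.8,2) [heading=180, draw]
FD 13.9: (-20.8,2) -> (-34.7,2) [heading=180, draw]
FD 5.2: (-34.7,2) -> (-39.9,2) [heading=180, draw]
FD 1.4: (-39.9,2) -> (-41.3,2) [heading=180, draw]
PU: pen up
LT 45: heading 180 -> 225
FD 4.5: (-41.3,2) -> (-44.482,-1.182) [heading=225, move]
PD: pen down
RT 135: heading 225 -> 90
RT 135: heading 90 -> 315
Final: pos=(-44.482,-1.182), heading=315, 5 segment(s) drawn
Segments drawn: 5

Answer: 5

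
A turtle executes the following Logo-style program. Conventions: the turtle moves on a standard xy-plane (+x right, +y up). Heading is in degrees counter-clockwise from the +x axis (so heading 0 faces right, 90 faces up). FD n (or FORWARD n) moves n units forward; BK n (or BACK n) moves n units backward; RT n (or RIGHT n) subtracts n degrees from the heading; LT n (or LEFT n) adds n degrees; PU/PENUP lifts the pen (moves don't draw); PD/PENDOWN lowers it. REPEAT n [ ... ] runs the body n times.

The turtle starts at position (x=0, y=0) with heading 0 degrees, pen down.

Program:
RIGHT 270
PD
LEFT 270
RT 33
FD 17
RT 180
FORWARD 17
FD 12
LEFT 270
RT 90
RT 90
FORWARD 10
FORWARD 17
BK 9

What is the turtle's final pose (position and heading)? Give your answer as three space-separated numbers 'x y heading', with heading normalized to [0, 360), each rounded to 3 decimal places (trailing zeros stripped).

Executing turtle program step by step:
Start: pos=(0,0), heading=0, pen down
RT 270: heading 0 -> 90
PD: pen down
LT 270: heading 90 -> 0
RT 33: heading 0 -> 327
FD 17: (0,0) -> (14.257,-9.259) [heading=327, draw]
RT 180: heading 327 -> 147
FD 17: (14.257,-9.259) -> (0,0) [heading=147, draw]
FD 12: (0,0) -> (-10.064,6.536) [heading=147, draw]
LT 270: heading 147 -> 57
RT 90: heading 57 -> 327
RT 90: heading 327 -> 237
FD 10: (-10.064,6.536) -> (-15.51,-1.851) [heading=237, draw]
FD 17: (-15.51,-1.851) -> (-24.769,-16.108) [heading=237, draw]
BK 9: (-24.769,-16.108) -> (-19.868,-8.56) [heading=237, draw]
Final: pos=(-19.868,-8.56), heading=237, 6 segment(s) drawn

Answer: -19.868 -8.56 237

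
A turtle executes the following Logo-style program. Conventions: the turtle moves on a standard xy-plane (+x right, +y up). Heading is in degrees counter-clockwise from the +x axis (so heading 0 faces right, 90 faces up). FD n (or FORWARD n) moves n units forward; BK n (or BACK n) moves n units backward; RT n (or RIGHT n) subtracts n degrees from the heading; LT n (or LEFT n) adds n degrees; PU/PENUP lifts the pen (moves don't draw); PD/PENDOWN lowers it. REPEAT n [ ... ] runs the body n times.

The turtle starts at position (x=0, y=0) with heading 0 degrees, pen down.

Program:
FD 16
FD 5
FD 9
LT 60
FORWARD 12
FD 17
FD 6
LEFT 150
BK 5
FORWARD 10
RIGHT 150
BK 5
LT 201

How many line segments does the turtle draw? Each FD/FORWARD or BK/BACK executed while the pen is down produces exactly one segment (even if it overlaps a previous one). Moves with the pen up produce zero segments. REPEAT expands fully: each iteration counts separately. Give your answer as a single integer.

Executing turtle program step by step:
Start: pos=(0,0), heading=0, pen down
FD 16: (0,0) -> (16,0) [heading=0, draw]
FD 5: (16,0) -> (21,0) [heading=0, draw]
FD 9: (21,0) -> (30,0) [heading=0, draw]
LT 60: heading 0 -> 60
FD 12: (30,0) -> (36,10.392) [heading=60, draw]
FD 17: (36,10.392) -> (44.5,25.115) [heading=60, draw]
FD 6: (44.5,25.115) -> (47.5,30.311) [heading=60, draw]
LT 150: heading 60 -> 210
BK 5: (47.5,30.311) -> (51.83,32.811) [heading=210, draw]
FD 10: (51.83,32.811) -> (43.17,27.811) [heading=210, draw]
RT 150: heading 210 -> 60
BK 5: (43.17,27.811) -> (40.67,23.481) [heading=60, draw]
LT 201: heading 60 -> 261
Final: pos=(40.67,23.481), heading=261, 9 segment(s) drawn
Segments drawn: 9

Answer: 9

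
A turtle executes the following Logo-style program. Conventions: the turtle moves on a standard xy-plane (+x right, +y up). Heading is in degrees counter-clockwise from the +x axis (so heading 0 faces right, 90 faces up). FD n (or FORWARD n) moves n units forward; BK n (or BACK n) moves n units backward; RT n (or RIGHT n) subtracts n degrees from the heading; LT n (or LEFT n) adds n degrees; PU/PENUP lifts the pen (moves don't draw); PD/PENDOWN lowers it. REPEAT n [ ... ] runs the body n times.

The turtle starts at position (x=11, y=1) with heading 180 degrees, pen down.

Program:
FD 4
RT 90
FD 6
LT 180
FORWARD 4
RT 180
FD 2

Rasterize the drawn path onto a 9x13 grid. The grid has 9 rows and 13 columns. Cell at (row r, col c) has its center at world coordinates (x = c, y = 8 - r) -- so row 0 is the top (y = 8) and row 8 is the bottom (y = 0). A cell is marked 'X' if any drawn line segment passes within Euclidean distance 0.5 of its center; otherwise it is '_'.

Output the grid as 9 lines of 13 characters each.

Answer: _____________
_______X_____
_______X_____
_______X_____
_______X_____
_______X_____
_______X_____
_______XXXXX_
_____________

Derivation:
Segment 0: (11,1) -> (7,1)
Segment 1: (7,1) -> (7,7)
Segment 2: (7,7) -> (7,3)
Segment 3: (7,3) -> (7,5)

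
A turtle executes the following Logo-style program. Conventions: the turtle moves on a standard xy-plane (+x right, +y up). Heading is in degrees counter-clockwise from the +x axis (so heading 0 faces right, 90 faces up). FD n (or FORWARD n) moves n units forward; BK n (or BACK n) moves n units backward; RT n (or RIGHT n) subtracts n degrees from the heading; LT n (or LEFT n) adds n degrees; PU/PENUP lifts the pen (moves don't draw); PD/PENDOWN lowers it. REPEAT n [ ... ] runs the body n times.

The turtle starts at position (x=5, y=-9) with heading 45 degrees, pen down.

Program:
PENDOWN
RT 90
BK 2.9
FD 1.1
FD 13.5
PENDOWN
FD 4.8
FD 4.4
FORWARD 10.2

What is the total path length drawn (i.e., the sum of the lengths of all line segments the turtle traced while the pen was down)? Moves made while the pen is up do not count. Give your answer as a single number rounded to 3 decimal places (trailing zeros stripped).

Answer: 36.9

Derivation:
Executing turtle program step by step:
Start: pos=(5,-9), heading=45, pen down
PD: pen down
RT 90: heading 45 -> 315
BK 2.9: (5,-9) -> (2.949,-6.949) [heading=315, draw]
FD 1.1: (2.949,-6.949) -> (3.727,-7.727) [heading=315, draw]
FD 13.5: (3.727,-7.727) -> (13.273,-17.273) [heading=315, draw]
PD: pen down
FD 4.8: (13.273,-17.273) -> (16.667,-20.667) [heading=315, draw]
FD 4.4: (16.667,-20.667) -> (19.779,-23.779) [heading=315, draw]
FD 10.2: (19.779,-23.779) -> (26.991,-30.991) [heading=315, draw]
Final: pos=(26.991,-30.991), heading=315, 6 segment(s) drawn

Segment lengths:
  seg 1: (5,-9) -> (2.949,-6.949), length = 2.9
  seg 2: (2.949,-6.949) -> (3.727,-7.727), length = 1.1
  seg 3: (3.727,-7.727) -> (13.273,-17.273), length = 13.5
  seg 4: (13.273,-17.273) -> (16.667,-20.667), length = 4.8
  seg 5: (16.667,-20.667) -> (19.779,-23.779), length = 4.4
  seg 6: (19.779,-23.779) -> (26.991,-30.991), length = 10.2
Total = 36.9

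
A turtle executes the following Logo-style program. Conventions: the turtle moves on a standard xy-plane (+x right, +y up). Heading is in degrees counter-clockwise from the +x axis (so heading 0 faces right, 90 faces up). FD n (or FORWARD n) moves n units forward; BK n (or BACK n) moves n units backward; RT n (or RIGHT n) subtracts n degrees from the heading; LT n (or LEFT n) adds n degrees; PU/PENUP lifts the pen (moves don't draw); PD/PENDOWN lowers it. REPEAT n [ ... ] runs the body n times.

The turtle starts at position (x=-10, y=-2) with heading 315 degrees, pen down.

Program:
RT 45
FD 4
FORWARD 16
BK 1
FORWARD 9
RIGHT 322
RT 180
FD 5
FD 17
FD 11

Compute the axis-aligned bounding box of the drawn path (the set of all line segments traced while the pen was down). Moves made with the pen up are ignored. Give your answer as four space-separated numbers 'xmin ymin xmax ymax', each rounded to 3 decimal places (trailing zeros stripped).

Executing turtle program step by step:
Start: pos=(-10,-2), heading=315, pen down
RT 45: heading 315 -> 270
FD 4: (-10,-2) -> (-10,-6) [heading=270, draw]
FD 16: (-10,-6) -> (-10,-22) [heading=270, draw]
BK 1: (-10,-22) -> (-10,-21) [heading=270, draw]
FD 9: (-10,-21) -> (-10,-30) [heading=270, draw]
RT 322: heading 270 -> 308
RT 180: heading 308 -> 128
FD 5: (-10,-30) -> (-13.078,-26.06) [heading=128, draw]
FD 17: (-13.078,-26.06) -> (-23.545,-12.664) [heading=128, draw]
FD 11: (-23.545,-12.664) -> (-30.317,-3.996) [heading=128, draw]
Final: pos=(-30.317,-3.996), heading=128, 7 segment(s) drawn

Segment endpoints: x in {-30.317, -23.545, -13.078, -10, -10, -10}, y in {-30, -26.06, -22, -21, -12.664, -6, -3.996, -2}
xmin=-30.317, ymin=-30, xmax=-10, ymax=-2

Answer: -30.317 -30 -10 -2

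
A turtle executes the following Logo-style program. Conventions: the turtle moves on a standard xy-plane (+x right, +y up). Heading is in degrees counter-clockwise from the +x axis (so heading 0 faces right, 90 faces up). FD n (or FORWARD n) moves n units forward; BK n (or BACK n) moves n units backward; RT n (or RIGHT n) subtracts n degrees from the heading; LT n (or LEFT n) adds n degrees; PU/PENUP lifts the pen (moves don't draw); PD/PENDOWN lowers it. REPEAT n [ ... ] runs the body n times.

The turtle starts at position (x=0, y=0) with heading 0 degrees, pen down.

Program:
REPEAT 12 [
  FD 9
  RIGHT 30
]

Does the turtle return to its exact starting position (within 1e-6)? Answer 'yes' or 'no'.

Executing turtle program step by step:
Start: pos=(0,0), heading=0, pen down
REPEAT 12 [
  -- iteration 1/12 --
  FD 9: (0,0) -> (9,0) [heading=0, draw]
  RT 30: heading 0 -> 330
  -- iteration 2/12 --
  FD 9: (9,0) -> (16.794,-4.5) [heading=330, draw]
  RT 30: heading 330 -> 300
  -- iteration 3/12 --
  FD 9: (16.794,-4.5) -> (21.294,-12.294) [heading=300, draw]
  RT 30: heading 300 -> 270
  -- iteration 4/12 --
  FD 9: (21.294,-12.294) -> (21.294,-21.294) [heading=270, draw]
  RT 30: heading 270 -> 240
  -- iteration 5/12 --
  FD 9: (21.294,-21.294) -> (16.794,-29.088) [heading=240, draw]
  RT 30: heading 240 -> 210
  -- iteration 6/12 --
  FD 9: (16.794,-29.088) -> (9,-33.588) [heading=210, draw]
  RT 30: heading 210 -> 180
  -- iteration 7/12 --
  FD 9: (9,-33.588) -> (0,-33.588) [heading=180, draw]
  RT 30: heading 180 -> 150
  -- iteration 8/12 --
  FD 9: (0,-33.588) -> (-7.794,-29.088) [heading=150, draw]
  RT 30: heading 150 -> 120
  -- iteration 9/12 --
  FD 9: (-7.794,-29.088) -> (-12.294,-21.294) [heading=120, draw]
  RT 30: heading 120 -> 90
  -- iteration 10/12 --
  FD 9: (-12.294,-21.294) -> (-12.294,-12.294) [heading=90, draw]
  RT 30: heading 90 -> 60
  -- iteration 11/12 --
  FD 9: (-12.294,-12.294) -> (-7.794,-4.5) [heading=60, draw]
  RT 30: heading 60 -> 30
  -- iteration 12/12 --
  FD 9: (-7.794,-4.5) -> (0,0) [heading=30, draw]
  RT 30: heading 30 -> 0
]
Final: pos=(0,0), heading=0, 12 segment(s) drawn

Start position: (0, 0)
Final position: (0, 0)
Distance = 0; < 1e-6 -> CLOSED

Answer: yes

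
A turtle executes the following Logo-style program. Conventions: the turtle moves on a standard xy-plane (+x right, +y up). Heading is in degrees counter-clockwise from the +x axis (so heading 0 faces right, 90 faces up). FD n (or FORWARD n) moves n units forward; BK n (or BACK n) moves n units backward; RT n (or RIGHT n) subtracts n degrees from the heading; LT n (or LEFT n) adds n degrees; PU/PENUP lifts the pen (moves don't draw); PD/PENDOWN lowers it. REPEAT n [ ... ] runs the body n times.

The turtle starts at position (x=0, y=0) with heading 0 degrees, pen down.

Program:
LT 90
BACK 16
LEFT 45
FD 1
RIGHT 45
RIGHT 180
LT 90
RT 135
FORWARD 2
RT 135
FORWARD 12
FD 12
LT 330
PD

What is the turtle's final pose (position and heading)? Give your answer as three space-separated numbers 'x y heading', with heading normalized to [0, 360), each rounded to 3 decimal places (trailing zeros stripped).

Answer: -2.121 7.293 60

Derivation:
Executing turtle program step by step:
Start: pos=(0,0), heading=0, pen down
LT 90: heading 0 -> 90
BK 16: (0,0) -> (0,-16) [heading=90, draw]
LT 45: heading 90 -> 135
FD 1: (0,-16) -> (-0.707,-15.293) [heading=135, draw]
RT 45: heading 135 -> 90
RT 180: heading 90 -> 270
LT 90: heading 270 -> 0
RT 135: heading 0 -> 225
FD 2: (-0.707,-15.293) -> (-2.121,-16.707) [heading=225, draw]
RT 135: heading 225 -> 90
FD 12: (-2.121,-16.707) -> (-2.121,-4.707) [heading=90, draw]
FD 12: (-2.121,-4.707) -> (-2.121,7.293) [heading=90, draw]
LT 330: heading 90 -> 60
PD: pen down
Final: pos=(-2.121,7.293), heading=60, 5 segment(s) drawn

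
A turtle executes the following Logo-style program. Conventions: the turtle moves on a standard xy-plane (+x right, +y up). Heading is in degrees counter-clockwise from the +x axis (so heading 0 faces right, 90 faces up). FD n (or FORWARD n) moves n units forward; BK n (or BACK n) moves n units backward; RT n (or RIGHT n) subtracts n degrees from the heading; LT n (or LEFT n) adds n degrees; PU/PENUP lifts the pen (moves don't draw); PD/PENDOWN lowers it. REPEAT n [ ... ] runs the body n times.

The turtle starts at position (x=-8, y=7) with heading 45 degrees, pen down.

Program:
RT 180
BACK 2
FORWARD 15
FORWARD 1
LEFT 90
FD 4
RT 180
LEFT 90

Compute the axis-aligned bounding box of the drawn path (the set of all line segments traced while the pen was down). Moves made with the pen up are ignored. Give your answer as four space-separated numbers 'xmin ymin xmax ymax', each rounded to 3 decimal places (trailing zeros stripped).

Answer: -17.899 -5.728 -6.586 8.414

Derivation:
Executing turtle program step by step:
Start: pos=(-8,7), heading=45, pen down
RT 180: heading 45 -> 225
BK 2: (-8,7) -> (-6.586,8.414) [heading=225, draw]
FD 15: (-6.586,8.414) -> (-17.192,-2.192) [heading=225, draw]
FD 1: (-17.192,-2.192) -> (-17.899,-2.899) [heading=225, draw]
LT 90: heading 225 -> 315
FD 4: (-17.899,-2.899) -> (-15.071,-5.728) [heading=315, draw]
RT 180: heading 315 -> 135
LT 90: heading 135 -> 225
Final: pos=(-15.071,-5.728), heading=225, 4 segment(s) drawn

Segment endpoints: x in {-17.899, -17.192, -15.071, -8, -6.586}, y in {-5.728, -2.899, -2.192, 7, 8.414}
xmin=-17.899, ymin=-5.728, xmax=-6.586, ymax=8.414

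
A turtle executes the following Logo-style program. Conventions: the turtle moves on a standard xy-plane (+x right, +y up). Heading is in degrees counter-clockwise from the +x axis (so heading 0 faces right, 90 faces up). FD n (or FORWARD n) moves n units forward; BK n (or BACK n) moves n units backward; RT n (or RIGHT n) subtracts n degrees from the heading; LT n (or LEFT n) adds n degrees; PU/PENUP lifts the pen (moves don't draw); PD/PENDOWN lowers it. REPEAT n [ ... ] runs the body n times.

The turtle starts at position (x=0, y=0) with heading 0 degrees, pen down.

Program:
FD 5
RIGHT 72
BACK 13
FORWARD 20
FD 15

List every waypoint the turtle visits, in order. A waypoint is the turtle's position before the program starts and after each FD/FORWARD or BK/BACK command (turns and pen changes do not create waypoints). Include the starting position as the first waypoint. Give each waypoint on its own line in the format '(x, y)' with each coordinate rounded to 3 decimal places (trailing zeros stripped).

Answer: (0, 0)
(5, 0)
(0.983, 12.364)
(7.163, -6.657)
(11.798, -20.923)

Derivation:
Executing turtle program step by step:
Start: pos=(0,0), heading=0, pen down
FD 5: (0,0) -> (5,0) [heading=0, draw]
RT 72: heading 0 -> 288
BK 13: (5,0) -> (0.983,12.364) [heading=288, draw]
FD 20: (0.983,12.364) -> (7.163,-6.657) [heading=288, draw]
FD 15: (7.163,-6.657) -> (11.798,-20.923) [heading=288, draw]
Final: pos=(11.798,-20.923), heading=288, 4 segment(s) drawn
Waypoints (5 total):
(0, 0)
(5, 0)
(0.983, 12.364)
(7.163, -6.657)
(11.798, -20.923)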